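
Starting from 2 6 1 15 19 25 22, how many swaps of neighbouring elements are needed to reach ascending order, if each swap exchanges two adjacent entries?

The minimum number of adjacent swaps to sort an array equals its inversion count, since every such swap removes exactly one inversion.
Count inversions — for each element, later elements that are smaller:
2: 1 → 1
6: 1 → 1
1: none → 0
15: none → 0
19: none → 0
25: 22 → 1
22: none → 0
Total inversions: 1 + 1 + 0 + 0 + 0 + 1 + 0 = 3

3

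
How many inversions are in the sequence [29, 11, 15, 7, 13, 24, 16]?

10

Inversion pairs (indices are 0-based):
(0,1): 29 > 11
(0,2): 29 > 15
(0,3): 29 > 7
(0,4): 29 > 13
(0,5): 29 > 24
(0,6): 29 > 16
(1,3): 11 > 7
(2,3): 15 > 7
(2,4): 15 > 13
(5,6): 24 > 16
That's 10 pairs.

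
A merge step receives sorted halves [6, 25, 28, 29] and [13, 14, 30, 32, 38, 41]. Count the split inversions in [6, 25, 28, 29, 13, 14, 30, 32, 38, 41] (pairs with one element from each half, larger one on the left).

There are 6 split inversions.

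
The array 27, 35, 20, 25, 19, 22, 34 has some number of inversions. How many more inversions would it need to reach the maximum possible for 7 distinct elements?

9

Maximum inversions for 7 distinct elements is C(7, 2) = 7·6/2 = 21.
Current inversions — for each element, count later smaller elements:
27: 4
35: 5
20: 1
25: 2
19: 0
22: 0
34: 0
Current total: 4 + 5 + 1 + 2 + 0 + 0 + 0 = 12
Shortfall: 21 − 12 = 9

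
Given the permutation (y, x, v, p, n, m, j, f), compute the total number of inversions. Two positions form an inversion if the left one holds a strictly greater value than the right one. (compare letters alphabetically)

Sweep left to right; for each value list the smaller values that follow it:
y → x, v, p, n, m, j, f → 7
x → v, p, n, m, j, f → 6
v → p, n, m, j, f → 5
p → n, m, j, f → 4
n → m, j, f → 3
m → j, f → 2
j → f → 1
f → none → 0
Sum: 7 + 6 + 5 + 4 + 3 + 2 + 1 + 0 = 28

There are 28 inversions.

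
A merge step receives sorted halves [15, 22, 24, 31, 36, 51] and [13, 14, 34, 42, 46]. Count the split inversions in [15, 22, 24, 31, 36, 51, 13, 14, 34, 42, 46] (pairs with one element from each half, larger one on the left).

Split inversions: 16

Take each right-half value and tally the left-half values above it:
r = 13: 15, 22, 24, 31, 36, 51 → 6
r = 14: 15, 22, 24, 31, 36, 51 → 6
r = 34: 36, 51 → 2
r = 42: 51 → 1
r = 46: 51 → 1
Cross-inversions: 6 + 6 + 2 + 1 + 1 = 16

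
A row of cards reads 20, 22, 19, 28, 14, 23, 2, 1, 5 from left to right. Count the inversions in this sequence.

26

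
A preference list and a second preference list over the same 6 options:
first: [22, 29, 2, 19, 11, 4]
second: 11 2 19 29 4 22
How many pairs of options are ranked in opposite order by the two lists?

Assign each item its position (1..6) in the first ordering, then rewrite the second ordering as that position sequence:
positions: 22→1, 29→2, 2→3, 19→4, 11→5, 4→6
second ordering as positions: [5, 3, 4, 2, 6, 1]
Discordant pairs = inversions in this position sequence.
5: 3, 4, 2, 1 → 4
3: 2, 1 → 2
4: 2, 1 → 2
2: 1 → 1
6: 1 → 1
1: 0
Total: 4 + 2 + 2 + 1 + 1 + 0 = 10

Pairs: 10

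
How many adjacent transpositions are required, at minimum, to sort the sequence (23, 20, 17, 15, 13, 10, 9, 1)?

28 swaps

Minimum adjacent swaps = number of inversions (each swap of adjacent out-of-order elements removes one inversion and no swap can remove more).
Count inversions — for each element, later elements that are smaller:
23: 20, 17, 15, 13, 10, 9, 1 → 7
20: 17, 15, 13, 10, 9, 1 → 6
17: 15, 13, 10, 9, 1 → 5
15: 13, 10, 9, 1 → 4
13: 10, 9, 1 → 3
10: 9, 1 → 2
9: 1 → 1
1: none → 0
Total inversions: 7 + 6 + 5 + 4 + 3 + 2 + 1 + 0 = 28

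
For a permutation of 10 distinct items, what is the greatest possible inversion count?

A reversed (strictly descending) arrangement makes every pair an inversion, giving C(10, 2) inversions.
C(10, 2) = 10·9/2 = 45

45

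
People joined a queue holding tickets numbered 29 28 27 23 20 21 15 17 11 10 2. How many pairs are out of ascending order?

53

Element-by-element contributions:
29: 10
28: 9
27: 8
23: 7
20: 5
21: 5
15: 3
17: 3
11: 2
10: 1
2: 0
Sum: 10 + 9 + 8 + 7 + 5 + 5 + 3 + 3 + 2 + 1 + 0 = 53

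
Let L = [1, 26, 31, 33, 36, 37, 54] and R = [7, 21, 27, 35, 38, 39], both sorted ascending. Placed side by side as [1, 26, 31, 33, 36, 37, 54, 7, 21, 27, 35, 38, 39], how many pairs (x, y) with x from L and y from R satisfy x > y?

Count, for every r in R, how many entries of L exceed r:
r = 7: 26, 31, 33, 36, 37, 54 → 6
r = 21: 26, 31, 33, 36, 37, 54 → 6
r = 27: 31, 33, 36, 37, 54 → 5
r = 35: 36, 37, 54 → 3
r = 38: 54 → 1
r = 39: 54 → 1
Cross-inversions: 6 + 6 + 5 + 3 + 1 + 1 = 22

22 cross-inversions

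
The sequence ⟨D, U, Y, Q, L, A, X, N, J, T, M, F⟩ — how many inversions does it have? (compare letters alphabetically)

For each element, count later entries that are smaller:
D: 1
U: 8
Y: 9
Q: 6
L: 3
A: 0
X: 5
N: 3
J: 1
T: 2
M: 1
F: 0
Sum: 1 + 8 + 9 + 6 + 3 + 0 + 5 + 3 + 1 + 2 + 1 + 0 = 39

39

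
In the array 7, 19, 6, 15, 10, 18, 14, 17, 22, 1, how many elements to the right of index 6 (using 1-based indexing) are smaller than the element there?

The element at index 6 is 18.
Elements after it: 14, 17, 22, 1
Those smaller than 18: 14, 17, 1

3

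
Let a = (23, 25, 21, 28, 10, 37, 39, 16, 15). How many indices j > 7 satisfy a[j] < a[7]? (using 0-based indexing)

1

The element at index 7 is 16.
Elements after it: 15
Those smaller than 16: 15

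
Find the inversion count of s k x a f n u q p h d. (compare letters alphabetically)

33

Element-by-element contributions:
s → k, a, f, n, q, p, h, d → 8
k → a, f, h, d → 4
x → a, f, n, u, q, p, h, d → 8
a → none → 0
f → d → 1
n → h, d → 2
u → q, p, h, d → 4
q → p, h, d → 3
p → h, d → 2
h → d → 1
d → none → 0
Sum: 8 + 4 + 8 + 0 + 1 + 2 + 4 + 3 + 2 + 1 + 0 = 33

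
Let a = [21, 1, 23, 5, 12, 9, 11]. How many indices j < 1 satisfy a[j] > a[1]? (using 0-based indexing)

The element at index 1 is 1.
Elements before it: 21
Those larger than 1: 21

1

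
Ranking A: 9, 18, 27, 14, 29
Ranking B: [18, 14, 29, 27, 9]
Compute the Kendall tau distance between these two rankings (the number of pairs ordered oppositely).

There are 6 discordant pairs.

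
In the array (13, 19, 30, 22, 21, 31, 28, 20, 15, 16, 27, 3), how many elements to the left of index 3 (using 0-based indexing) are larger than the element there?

1 such element

The element at index 3 is 22.
Elements before it: 13, 19, 30
Those larger than 22: 30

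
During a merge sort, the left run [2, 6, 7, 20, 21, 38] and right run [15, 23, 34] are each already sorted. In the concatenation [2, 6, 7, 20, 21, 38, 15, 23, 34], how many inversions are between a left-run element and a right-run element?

5 split inversions

Take each right-half value and tally the left-half values above it:
r = 15: 20, 21, 38 → 3
r = 23: 38 → 1
r = 34: 38 → 1
Cross-inversions: 3 + 1 + 1 = 5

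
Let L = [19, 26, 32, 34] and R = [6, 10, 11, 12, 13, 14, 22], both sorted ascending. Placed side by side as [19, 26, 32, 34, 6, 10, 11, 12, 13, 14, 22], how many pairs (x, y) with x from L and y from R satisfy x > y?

27 split inversions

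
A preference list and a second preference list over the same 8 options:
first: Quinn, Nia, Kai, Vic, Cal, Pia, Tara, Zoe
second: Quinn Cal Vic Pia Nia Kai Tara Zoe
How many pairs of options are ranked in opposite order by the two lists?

Assign each item its position (1..8) in the first ordering, then rewrite the second ordering as that position sequence:
positions: Quinn→1, Nia→2, Kai→3, Vic→4, Cal→5, Pia→6, Tara→7, Zoe→8
second ordering as positions: [1, 5, 4, 6, 2, 3, 7, 8]
Discordant pairs = inversions in this position sequence.
1: 0
5: 4, 2, 3 → 3
4: 2, 3 → 2
6: 2, 3 → 2
2: 0
3: 0
7: 0
8: 0
Total: 0 + 3 + 2 + 2 + 0 + 0 + 0 + 0 = 7

7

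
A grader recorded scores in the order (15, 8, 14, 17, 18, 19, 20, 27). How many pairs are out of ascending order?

2

Sweep left to right; for each value list the smaller values that follow it:
15 → 8, 14 → 2
8 → none → 0
14 → none → 0
17 → none → 0
18 → none → 0
19 → none → 0
20 → none → 0
27 → none → 0
Sum: 2 + 0 + 0 + 0 + 0 + 0 + 0 + 0 = 2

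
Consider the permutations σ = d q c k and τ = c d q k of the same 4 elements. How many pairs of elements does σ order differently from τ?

Discordant pairs: 2

Assign each item its position (1..4) in the first ordering, then rewrite the second ordering as that position sequence:
positions: d→1, q→2, c→3, k→4
second ordering as positions: [3, 1, 2, 4]
Discordant pairs = inversions in this position sequence.
3: 1, 2 → 2
1: 0
2: 0
4: 0
Total: 2 + 0 + 0 + 0 = 2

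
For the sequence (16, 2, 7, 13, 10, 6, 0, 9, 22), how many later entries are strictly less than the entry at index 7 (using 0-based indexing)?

0

The element at index 7 is 9.
Elements after it: 22
None of them are smaller than 9.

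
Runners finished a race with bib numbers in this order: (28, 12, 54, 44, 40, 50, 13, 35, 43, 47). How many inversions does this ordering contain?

Element-by-element contributions:
28 → 12, 13 → 2
12 → none → 0
54 → 44, 40, 50, 13, 35, 43, 47 → 7
44 → 40, 13, 35, 43 → 4
40 → 13, 35 → 2
50 → 13, 35, 43, 47 → 4
13 → none → 0
35 → none → 0
43 → none → 0
47 → none → 0
Sum: 2 + 0 + 7 + 4 + 2 + 4 + 0 + 0 + 0 + 0 = 19

19 out-of-order pairs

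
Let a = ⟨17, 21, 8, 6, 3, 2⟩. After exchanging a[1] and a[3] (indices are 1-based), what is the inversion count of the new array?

There are 13 inversions.

Positions 1 and 3 hold 17 and 8; after swapping, the array is [8, 21, 17, 6, 3, 2].
Sweep left to right; for each value list the smaller values that follow it:
8: 3
21: 4
17: 3
6: 2
3: 1
2: 0
Sum: 3 + 4 + 3 + 2 + 1 + 0 = 13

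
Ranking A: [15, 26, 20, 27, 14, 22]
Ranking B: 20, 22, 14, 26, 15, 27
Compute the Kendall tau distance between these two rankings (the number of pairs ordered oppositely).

Assign each item its position (1..6) in the first ordering, then rewrite the second ordering as that position sequence:
positions: 15→1, 26→2, 20→3, 27→4, 14→5, 22→6
second ordering as positions: [3, 6, 5, 2, 1, 4]
Discordant pairs = inversions in this position sequence.
3: 2, 1 → 2
6: 5, 2, 1, 4 → 4
5: 2, 1, 4 → 3
2: 1 → 1
1: 0
4: 0
Total: 2 + 4 + 3 + 1 + 0 + 0 = 10

10 discordant pairs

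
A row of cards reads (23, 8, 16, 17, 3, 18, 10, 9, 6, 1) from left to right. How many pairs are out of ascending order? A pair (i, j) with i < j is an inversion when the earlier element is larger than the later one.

Element-by-element contributions:
23 → 8, 16, 17, 3, 18, 10, 9, 6, 1 → 9
8 → 3, 6, 1 → 3
16 → 3, 10, 9, 6, 1 → 5
17 → 3, 10, 9, 6, 1 → 5
3 → 1 → 1
18 → 10, 9, 6, 1 → 4
10 → 9, 6, 1 → 3
9 → 6, 1 → 2
6 → 1 → 1
1 → none → 0
Sum: 9 + 3 + 5 + 5 + 1 + 4 + 3 + 2 + 1 + 0 = 33

33 inversions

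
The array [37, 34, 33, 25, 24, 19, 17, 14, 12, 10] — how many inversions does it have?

There are 45 inversions.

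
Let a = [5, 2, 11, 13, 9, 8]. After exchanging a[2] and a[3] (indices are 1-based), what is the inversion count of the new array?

There are 7 inversions.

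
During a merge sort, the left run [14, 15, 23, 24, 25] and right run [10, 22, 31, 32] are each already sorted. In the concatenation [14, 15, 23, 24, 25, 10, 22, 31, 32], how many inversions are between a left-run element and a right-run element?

8

Take each right-half value and tally the left-half values above it:
r = 10: 14, 15, 23, 24, 25 → 5
r = 22: 23, 24, 25 → 3
r = 31: none → 0
r = 32: none → 0
Cross-inversions: 5 + 3 + 0 + 0 = 8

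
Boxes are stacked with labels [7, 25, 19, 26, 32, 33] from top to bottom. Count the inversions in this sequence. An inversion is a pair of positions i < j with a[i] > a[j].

1 inversion

Element-by-element contributions:
7 → none → 0
25 → 19 → 1
19 → none → 0
26 → none → 0
32 → none → 0
33 → none → 0
Sum: 0 + 1 + 0 + 0 + 0 + 0 = 1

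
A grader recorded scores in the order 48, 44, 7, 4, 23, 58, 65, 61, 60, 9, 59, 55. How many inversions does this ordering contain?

Element-by-element contributions:
48: 5
44: 4
7: 1
4: 0
23: 1
58: 2
65: 5
61: 4
60: 3
9: 0
59: 1
55: 0
Sum: 5 + 4 + 1 + 0 + 1 + 2 + 5 + 4 + 3 + 0 + 1 + 0 = 26

26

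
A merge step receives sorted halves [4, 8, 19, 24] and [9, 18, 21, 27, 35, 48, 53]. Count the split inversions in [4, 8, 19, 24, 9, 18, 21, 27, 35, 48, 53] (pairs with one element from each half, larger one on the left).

There are 5 split inversions.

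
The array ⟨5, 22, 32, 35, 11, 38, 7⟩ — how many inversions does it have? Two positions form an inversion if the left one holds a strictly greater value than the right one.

Inversion pairs (indices are 1-based):
(2,5): 22 > 11
(2,7): 22 > 7
(3,5): 32 > 11
(3,7): 32 > 7
(4,5): 35 > 11
(4,7): 35 > 7
(5,7): 11 > 7
(6,7): 38 > 7
That's 8 pairs.

8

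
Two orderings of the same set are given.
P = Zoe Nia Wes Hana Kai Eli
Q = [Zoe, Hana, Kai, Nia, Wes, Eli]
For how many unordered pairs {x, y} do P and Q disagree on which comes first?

Assign each item its position (1..6) in the first ordering, then rewrite the second ordering as that position sequence:
positions: Zoe→1, Nia→2, Wes→3, Hana→4, Kai→5, Eli→6
second ordering as positions: [1, 4, 5, 2, 3, 6]
Discordant pairs = inversions in this position sequence.
1: 0
4: 2, 3 → 2
5: 2, 3 → 2
2: 0
3: 0
6: 0
Total: 0 + 2 + 2 + 0 + 0 + 0 = 4

There are 4 disagreeing pairs.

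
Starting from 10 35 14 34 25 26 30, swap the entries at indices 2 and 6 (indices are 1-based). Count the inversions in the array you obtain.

Positions 2 and 6 hold 35 and 26; after swapping, the array is [10, 26, 14, 34, 25, 35, 30].
Sweep left to right; for each value list the smaller values that follow it:
10 → none → 0
26 → 14, 25 → 2
14 → none → 0
34 → 25, 30 → 2
25 → none → 0
35 → 30 → 1
30 → none → 0
Sum: 0 + 2 + 0 + 2 + 0 + 1 + 0 = 5

5 inversions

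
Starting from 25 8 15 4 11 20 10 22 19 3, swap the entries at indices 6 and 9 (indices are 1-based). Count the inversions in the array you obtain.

Positions 6 and 9 hold 20 and 19; after swapping, the array is [25, 8, 15, 4, 11, 19, 10, 22, 20, 3].
Sweep left to right; for each value list the smaller values that follow it:
25: 9
8: 2
15: 4
4: 1
11: 2
19: 2
10: 1
22: 2
20: 1
3: 0
Sum: 9 + 2 + 4 + 1 + 2 + 2 + 1 + 2 + 1 + 0 = 24

24 inversions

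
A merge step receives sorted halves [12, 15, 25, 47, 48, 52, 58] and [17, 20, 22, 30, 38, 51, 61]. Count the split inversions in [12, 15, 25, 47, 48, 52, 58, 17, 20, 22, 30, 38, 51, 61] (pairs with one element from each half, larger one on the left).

25 split inversions

Count, for every r in R, how many entries of L exceed r:
r = 17: 25, 47, 48, 52, 58 → 5
r = 20: 25, 47, 48, 52, 58 → 5
r = 22: 25, 47, 48, 52, 58 → 5
r = 30: 47, 48, 52, 58 → 4
r = 38: 47, 48, 52, 58 → 4
r = 51: 52, 58 → 2
r = 61: none → 0
Cross-inversions: 5 + 5 + 5 + 4 + 4 + 2 + 0 = 25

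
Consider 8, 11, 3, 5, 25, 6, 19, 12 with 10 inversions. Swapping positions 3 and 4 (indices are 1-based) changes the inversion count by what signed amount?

+1

Positions 3 and 4 hold 3 and 5; after swapping, the array is [8, 11, 5, 3, 25, 6, 19, 12].
Sweep left to right; for each value list the smaller values that follow it:
8 → 5, 3, 6 → 3
11 → 5, 3, 6 → 3
5 → 3 → 1
3 → none → 0
25 → 6, 19, 12 → 3
6 → none → 0
19 → 12 → 1
12 → none → 0
Sum: 3 + 3 + 1 + 0 + 3 + 0 + 1 + 0 = 11
Change: 11 − 10 = +1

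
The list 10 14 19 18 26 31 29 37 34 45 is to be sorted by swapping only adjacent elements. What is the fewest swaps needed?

Each adjacent swap fixes exactly one inversion, so the minimum swap count equals the number of inversions.
Count inversions — for each element, later elements that are smaller:
10: none → 0
14: none → 0
19: 18 → 1
18: none → 0
26: none → 0
31: 29 → 1
29: none → 0
37: 34 → 1
34: none → 0
45: none → 0
Total inversions: 0 + 0 + 1 + 0 + 0 + 1 + 0 + 1 + 0 + 0 = 3

3 adjacent swaps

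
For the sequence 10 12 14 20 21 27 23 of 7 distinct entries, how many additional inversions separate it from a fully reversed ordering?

20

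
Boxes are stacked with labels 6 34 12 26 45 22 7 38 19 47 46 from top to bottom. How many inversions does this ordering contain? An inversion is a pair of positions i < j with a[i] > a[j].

For each element, count later entries that are smaller:
6 → none → 0
34 → 12, 26, 22, 7, 19 → 5
12 → 7 → 1
26 → 22, 7, 19 → 3
45 → 22, 7, 38, 19 → 4
22 → 7, 19 → 2
7 → none → 0
38 → 19 → 1
19 → none → 0
47 → 46 → 1
46 → none → 0
Sum: 0 + 5 + 1 + 3 + 4 + 2 + 0 + 1 + 0 + 1 + 0 = 17

Out-of-order pairs: 17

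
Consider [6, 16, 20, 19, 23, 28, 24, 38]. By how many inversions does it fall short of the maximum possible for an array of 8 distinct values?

26 inversions short

Maximum inversions for 8 distinct elements is C(8, 2) = 8·7/2 = 28.
Current inversions — for each element, count later smaller elements:
6: 0
16: 0
20: 1
19: 0
23: 0
28: 1
24: 0
38: 0
Current total: 0 + 0 + 1 + 0 + 0 + 1 + 0 + 0 = 2
Shortfall: 28 − 2 = 26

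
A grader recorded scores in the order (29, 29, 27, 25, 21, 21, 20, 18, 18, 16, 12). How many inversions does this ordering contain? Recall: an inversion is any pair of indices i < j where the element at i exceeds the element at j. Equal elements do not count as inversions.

For each element, count later entries that are smaller:
29: 9
29: 9
27: 8
25: 7
21: 5
21: 5
20: 4
18: 2
18: 2
16: 1
12: 0
Sum: 9 + 9 + 8 + 7 + 5 + 5 + 4 + 2 + 2 + 1 + 0 = 52

52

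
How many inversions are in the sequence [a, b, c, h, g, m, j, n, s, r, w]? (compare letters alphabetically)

Count, for each position, how many later elements it exceeds:
a: 0
b: 0
c: 0
h: 1
g: 0
m: 1
j: 0
n: 0
s: 1
r: 0
w: 0
Sum: 0 + 0 + 0 + 1 + 0 + 1 + 0 + 0 + 1 + 0 + 0 = 3

3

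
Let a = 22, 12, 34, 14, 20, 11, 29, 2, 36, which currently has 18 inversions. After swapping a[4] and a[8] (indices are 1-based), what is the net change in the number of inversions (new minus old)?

-3

Positions 4 and 8 hold 14 and 2; after swapping, the array is [22, 12, 34, 2, 20, 11, 29, 14, 36].
Element-by-element contributions:
22 → 12, 2, 20, 11, 14 → 5
12 → 2, 11 → 2
34 → 2, 20, 11, 29, 14 → 5
2 → none → 0
20 → 11, 14 → 2
11 → none → 0
29 → 14 → 1
14 → none → 0
36 → none → 0
Sum: 5 + 2 + 5 + 0 + 2 + 0 + 1 + 0 + 0 = 15
Change: 15 − 18 = -3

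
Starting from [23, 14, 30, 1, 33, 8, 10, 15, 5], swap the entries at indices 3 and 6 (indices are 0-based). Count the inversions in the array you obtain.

25

Positions 3 and 6 hold 1 and 10; after swapping, the array is [23, 14, 30, 10, 33, 8, 1, 15, 5].
For each element, count later entries that are smaller:
23 → 14, 10, 8, 1, 15, 5 → 6
14 → 10, 8, 1, 5 → 4
30 → 10, 8, 1, 15, 5 → 5
10 → 8, 1, 5 → 3
33 → 8, 1, 15, 5 → 4
8 → 1, 5 → 2
1 → none → 0
15 → 5 → 1
5 → none → 0
Sum: 6 + 4 + 5 + 3 + 4 + 2 + 0 + 1 + 0 = 25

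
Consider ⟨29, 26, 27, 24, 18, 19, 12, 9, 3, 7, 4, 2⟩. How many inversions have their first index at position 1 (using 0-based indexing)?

The element at index 1 is 26.
Elements after it: 27, 24, 18, 19, 12, 9, 3, 7, 4, 2
Those smaller than 26: 24, 18, 19, 12, 9, 3, 7, 4, 2

9 such elements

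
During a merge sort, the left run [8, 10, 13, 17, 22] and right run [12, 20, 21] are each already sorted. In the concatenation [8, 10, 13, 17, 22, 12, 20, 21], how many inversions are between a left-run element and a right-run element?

For each element r of the right run, count left-run elements greater than r:
r = 12: 13, 17, 22 → 3
r = 20: 22 → 1
r = 21: 22 → 1
Cross-inversions: 3 + 1 + 1 = 5

5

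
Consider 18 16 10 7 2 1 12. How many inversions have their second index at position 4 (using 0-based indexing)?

The element at index 4 is 2.
Elements before it: 18, 16, 10, 7
Those larger than 2: 18, 16, 10, 7

4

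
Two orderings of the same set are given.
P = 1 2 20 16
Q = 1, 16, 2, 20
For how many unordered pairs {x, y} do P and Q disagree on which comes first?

Assign each item its position (1..4) in the first ordering, then rewrite the second ordering as that position sequence:
positions: 1→1, 2→2, 20→3, 16→4
second ordering as positions: [1, 4, 2, 3]
Discordant pairs = inversions in this position sequence.
1: 0
4: 2, 3 → 2
2: 0
3: 0
Total: 0 + 2 + 0 + 0 = 2

2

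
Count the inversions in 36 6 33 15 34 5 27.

Count, for each position, how many later elements it exceeds:
36: 6
6: 1
33: 3
15: 1
34: 2
5: 0
27: 0
Sum: 6 + 1 + 3 + 1 + 2 + 0 + 0 = 13

13 inversions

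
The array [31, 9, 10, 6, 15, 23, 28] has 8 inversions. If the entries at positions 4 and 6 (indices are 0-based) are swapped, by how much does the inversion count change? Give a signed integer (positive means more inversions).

Positions 4 and 6 hold 15 and 28; after swapping, the array is [31, 9, 10, 6, 28, 23, 15].
For each element, count later entries that are smaller:
31 → 9, 10, 6, 28, 23, 15 → 6
9 → 6 → 1
10 → 6 → 1
6 → none → 0
28 → 23, 15 → 2
23 → 15 → 1
15 → none → 0
Sum: 6 + 1 + 1 + 0 + 2 + 1 + 0 = 11
Change: 11 − 8 = +3

+3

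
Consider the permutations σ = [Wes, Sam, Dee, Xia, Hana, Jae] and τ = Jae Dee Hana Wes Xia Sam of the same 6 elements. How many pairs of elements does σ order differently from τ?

11

Assign each item its position (1..6) in the first ordering, then rewrite the second ordering as that position sequence:
positions: Wes→1, Sam→2, Dee→3, Xia→4, Hana→5, Jae→6
second ordering as positions: [6, 3, 5, 1, 4, 2]
Discordant pairs = inversions in this position sequence.
6: 3, 5, 1, 4, 2 → 5
3: 1, 2 → 2
5: 1, 4, 2 → 3
1: 0
4: 2 → 1
2: 0
Total: 5 + 2 + 3 + 0 + 1 + 0 = 11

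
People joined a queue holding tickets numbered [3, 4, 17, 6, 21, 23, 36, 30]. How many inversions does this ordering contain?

For each element, count later entries that are smaller:
3: 0
4: 0
17: 1
6: 0
21: 0
23: 0
36: 1
30: 0
Sum: 0 + 0 + 1 + 0 + 0 + 0 + 1 + 0 = 2

2 out-of-order pairs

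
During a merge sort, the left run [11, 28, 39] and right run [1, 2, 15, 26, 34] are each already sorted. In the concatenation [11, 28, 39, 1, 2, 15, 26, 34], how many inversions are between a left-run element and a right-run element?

There are 11 cross-inversions.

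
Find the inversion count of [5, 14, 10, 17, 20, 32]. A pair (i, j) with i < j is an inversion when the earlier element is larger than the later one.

1

Listing every pair i<j with a[i]>a[j] (using 1-based positions):
(2,3): 14 > 10
That's 1 pair.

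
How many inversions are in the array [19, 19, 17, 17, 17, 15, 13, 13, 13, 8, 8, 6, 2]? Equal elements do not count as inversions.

Element-by-element contributions:
19 → 17, 17, 17, 15, 13, 13, 13, 8, 8, 6, 2 → 11
19 → 17, 17, 17, 15, 13, 13, 13, 8, 8, 6, 2 → 11
17 → 15, 13, 13, 13, 8, 8, 6, 2 → 8
17 → 15, 13, 13, 13, 8, 8, 6, 2 → 8
17 → 15, 13, 13, 13, 8, 8, 6, 2 → 8
15 → 13, 13, 13, 8, 8, 6, 2 → 7
13 → 8, 8, 6, 2 → 4
13 → 8, 8, 6, 2 → 4
13 → 8, 8, 6, 2 → 4
8 → 6, 2 → 2
8 → 6, 2 → 2
6 → 2 → 1
2 → none → 0
Sum: 11 + 11 + 8 + 8 + 8 + 7 + 4 + 4 + 4 + 2 + 2 + 1 + 0 = 70

70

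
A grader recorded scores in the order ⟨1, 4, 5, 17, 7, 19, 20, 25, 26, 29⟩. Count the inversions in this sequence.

There is 1 inversion.

Count, for each position, how many later elements it exceeds:
1 → none → 0
4 → none → 0
5 → none → 0
17 → 7 → 1
7 → none → 0
19 → none → 0
20 → none → 0
25 → none → 0
26 → none → 0
29 → none → 0
Sum: 0 + 0 + 0 + 1 + 0 + 0 + 0 + 0 + 0 + 0 = 1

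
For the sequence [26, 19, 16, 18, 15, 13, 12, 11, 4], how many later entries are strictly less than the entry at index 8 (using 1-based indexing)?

The element at index 8 is 11.
Elements after it: 4
Those smaller than 11: 4

1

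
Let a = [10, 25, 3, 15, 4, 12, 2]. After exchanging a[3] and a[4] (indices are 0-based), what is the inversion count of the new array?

13

Positions 3 and 4 hold 15 and 4; after swapping, the array is [10, 25, 3, 4, 15, 12, 2].
Sweep left to right; for each value list the smaller values that follow it:
10 → 3, 4, 2 → 3
25 → 3, 4, 15, 12, 2 → 5
3 → 2 → 1
4 → 2 → 1
15 → 12, 2 → 2
12 → 2 → 1
2 → none → 0
Sum: 3 + 5 + 1 + 1 + 2 + 1 + 0 = 13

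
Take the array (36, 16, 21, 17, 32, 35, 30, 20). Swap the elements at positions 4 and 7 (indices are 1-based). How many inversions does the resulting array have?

15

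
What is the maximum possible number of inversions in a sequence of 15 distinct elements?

The maximum occurs when the array is in strictly decreasing order: every one of the C(15, 2) pairs is inverted.
C(15, 2) = 15·14/2 = 105

105 inversions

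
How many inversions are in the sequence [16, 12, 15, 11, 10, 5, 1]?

Sweep left to right; for each value list the smaller values that follow it:
16: 6
12: 4
15: 4
11: 3
10: 2
5: 1
1: 0
Sum: 6 + 4 + 4 + 3 + 2 + 1 + 0 = 20

There are 20 out-of-order pairs.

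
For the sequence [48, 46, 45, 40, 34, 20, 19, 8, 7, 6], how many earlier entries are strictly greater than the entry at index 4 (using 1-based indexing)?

The element at index 4 is 40.
Elements before it: 48, 46, 45
Those larger than 40: 48, 46, 45

3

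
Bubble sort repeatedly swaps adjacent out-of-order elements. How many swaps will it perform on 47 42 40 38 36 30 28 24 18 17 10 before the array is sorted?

55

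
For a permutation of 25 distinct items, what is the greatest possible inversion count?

300 inversions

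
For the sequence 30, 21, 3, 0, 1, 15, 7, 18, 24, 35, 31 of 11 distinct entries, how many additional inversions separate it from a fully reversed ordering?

Maximum inversions for 11 distinct elements is C(11, 2) = 11·10/2 = 55.
Current inversions — for each element, count later smaller elements:
30: 8
21: 6
3: 2
0: 0
1: 0
15: 1
7: 0
18: 0
24: 0
35: 1
31: 0
Current total: 8 + 6 + 2 + 0 + 0 + 1 + 0 + 0 + 0 + 1 + 0 = 18
Shortfall: 55 − 18 = 37

37 inversions short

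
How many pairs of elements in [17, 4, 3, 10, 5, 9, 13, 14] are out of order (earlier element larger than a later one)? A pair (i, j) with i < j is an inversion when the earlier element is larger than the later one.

10

Element-by-element contributions:
17 → 4, 3, 10, 5, 9, 13, 14 → 7
4 → 3 → 1
3 → none → 0
10 → 5, 9 → 2
5 → none → 0
9 → none → 0
13 → none → 0
14 → none → 0
Sum: 7 + 1 + 0 + 2 + 0 + 0 + 0 + 0 = 10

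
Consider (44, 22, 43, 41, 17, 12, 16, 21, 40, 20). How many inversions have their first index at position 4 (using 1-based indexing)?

The element at index 4 is 41.
Elements after it: 17, 12, 16, 21, 40, 20
Those smaller than 41: 17, 12, 16, 21, 40, 20

6 such elements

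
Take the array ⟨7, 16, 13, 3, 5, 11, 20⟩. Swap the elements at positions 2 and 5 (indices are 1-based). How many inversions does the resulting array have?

There are 6 inversions.

Positions 2 and 5 hold 16 and 5; after swapping, the array is [7, 5, 13, 3, 16, 11, 20].
For each element, count later entries that are smaller:
7 → 5, 3 → 2
5 → 3 → 1
13 → 3, 11 → 2
3 → none → 0
16 → 11 → 1
11 → none → 0
20 → none → 0
Sum: 2 + 1 + 2 + 0 + 1 + 0 + 0 = 6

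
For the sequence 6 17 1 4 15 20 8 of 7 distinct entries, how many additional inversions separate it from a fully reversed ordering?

Maximum inversions for 7 distinct elements is C(7, 2) = 7·6/2 = 21.
Current inversions — for each element, count later smaller elements:
6: 2
17: 4
1: 0
4: 0
15: 1
20: 1
8: 0
Current total: 2 + 4 + 0 + 0 + 1 + 1 + 0 = 8
Shortfall: 21 − 8 = 13

13 inversions short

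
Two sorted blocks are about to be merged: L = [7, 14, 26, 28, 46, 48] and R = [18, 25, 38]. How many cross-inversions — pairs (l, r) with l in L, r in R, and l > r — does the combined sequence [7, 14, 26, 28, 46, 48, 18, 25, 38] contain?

Cross-inversions: 10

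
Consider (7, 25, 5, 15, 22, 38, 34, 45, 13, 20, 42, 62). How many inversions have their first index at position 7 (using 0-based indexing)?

The element at index 7 is 45.
Elements after it: 13, 20, 42, 62
Those smaller than 45: 13, 20, 42

3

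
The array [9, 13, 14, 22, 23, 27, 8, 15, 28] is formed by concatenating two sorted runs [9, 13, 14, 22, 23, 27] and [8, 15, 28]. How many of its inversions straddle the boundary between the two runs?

9

Take each right-half value and tally the left-half values above it:
r = 8: 9, 13, 14, 22, 23, 27 → 6
r = 15: 22, 23, 27 → 3
r = 28: none → 0
Cross-inversions: 6 + 3 + 0 = 9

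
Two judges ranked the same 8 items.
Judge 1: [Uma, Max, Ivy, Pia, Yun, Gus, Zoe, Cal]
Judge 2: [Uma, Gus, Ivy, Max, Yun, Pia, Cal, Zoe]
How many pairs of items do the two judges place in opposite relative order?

There are 7 discordant pairs.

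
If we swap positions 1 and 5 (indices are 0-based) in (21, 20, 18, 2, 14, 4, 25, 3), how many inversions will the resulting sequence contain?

There are 14 inversions.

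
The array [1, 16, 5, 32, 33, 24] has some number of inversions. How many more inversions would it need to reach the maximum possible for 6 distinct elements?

12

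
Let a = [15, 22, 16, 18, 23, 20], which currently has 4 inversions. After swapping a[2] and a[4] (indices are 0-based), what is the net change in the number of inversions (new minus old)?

+3

Positions 2 and 4 hold 16 and 23; after swapping, the array is [15, 22, 23, 18, 16, 20].
Sweep left to right; for each value list the smaller values that follow it:
15: 0
22: 3
23: 3
18: 1
16: 0
20: 0
Sum: 0 + 3 + 3 + 1 + 0 + 0 = 7
Change: 7 − 4 = +3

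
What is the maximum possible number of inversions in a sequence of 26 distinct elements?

The maximum occurs when the array is in strictly decreasing order: every one of the C(26, 2) pairs is inverted.
C(26, 2) = 26·25/2 = 325

325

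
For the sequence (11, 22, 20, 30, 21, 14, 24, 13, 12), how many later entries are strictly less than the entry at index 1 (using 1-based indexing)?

0 such elements

The element at index 1 is 11.
Elements after it: 22, 20, 30, 21, 14, 24, 13, 12
None of them are smaller than 11.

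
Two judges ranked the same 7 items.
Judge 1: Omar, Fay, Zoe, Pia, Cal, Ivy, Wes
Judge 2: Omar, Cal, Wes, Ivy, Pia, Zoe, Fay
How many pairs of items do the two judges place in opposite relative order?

13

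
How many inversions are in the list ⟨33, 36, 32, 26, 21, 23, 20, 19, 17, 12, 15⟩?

Element-by-element contributions:
33: 9
36: 9
32: 8
26: 7
21: 5
23: 5
20: 4
19: 3
17: 2
12: 0
15: 0
Sum: 9 + 9 + 8 + 7 + 5 + 5 + 4 + 3 + 2 + 0 + 0 = 52

52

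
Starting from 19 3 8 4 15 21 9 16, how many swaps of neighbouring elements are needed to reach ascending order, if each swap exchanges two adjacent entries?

Minimum adjacent swaps = number of inversions (each swap of adjacent out-of-order elements removes one inversion and no swap can remove more).
Count inversions — for each element, later elements that are smaller:
19: 3, 8, 4, 15, 9, 16 → 6
3: none → 0
8: 4 → 1
4: none → 0
15: 9 → 1
21: 9, 16 → 2
9: none → 0
16: none → 0
Total inversions: 6 + 0 + 1 + 0 + 1 + 2 + 0 + 0 = 10

10 adjacent swaps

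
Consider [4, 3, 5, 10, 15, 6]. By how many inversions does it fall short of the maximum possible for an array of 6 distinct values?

12

Maximum inversions for 6 distinct elements is C(6, 2) = 6·5/2 = 15.
Current inversions — for each element, count later smaller elements:
4: 1
3: 0
5: 0
10: 1
15: 1
6: 0
Current total: 1 + 0 + 0 + 1 + 1 + 0 = 3
Shortfall: 15 − 3 = 12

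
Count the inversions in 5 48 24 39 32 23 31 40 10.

19 out-of-order pairs

Sweep left to right; for each value list the smaller values that follow it:
5 → none → 0
48 → 24, 39, 32, 23, 31, 40, 10 → 7
24 → 23, 10 → 2
39 → 32, 23, 31, 10 → 4
32 → 23, 31, 10 → 3
23 → 10 → 1
31 → 10 → 1
40 → 10 → 1
10 → none → 0
Sum: 0 + 7 + 2 + 4 + 3 + 1 + 1 + 1 + 0 = 19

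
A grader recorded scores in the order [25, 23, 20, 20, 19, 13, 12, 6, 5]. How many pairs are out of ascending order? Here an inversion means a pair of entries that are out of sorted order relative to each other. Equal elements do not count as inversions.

35

Element-by-element contributions:
25: 8
23: 7
20: 5
20: 5
19: 4
13: 3
12: 2
6: 1
5: 0
Sum: 8 + 7 + 5 + 5 + 4 + 3 + 2 + 1 + 0 = 35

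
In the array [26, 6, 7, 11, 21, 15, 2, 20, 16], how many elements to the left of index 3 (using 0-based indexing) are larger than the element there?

1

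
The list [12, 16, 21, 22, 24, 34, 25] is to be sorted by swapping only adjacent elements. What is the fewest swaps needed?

Each adjacent swap fixes exactly one inversion, so the minimum swap count equals the number of inversions.
Count inversions — for each element, later elements that are smaller:
12: none → 0
16: none → 0
21: none → 0
22: none → 0
24: none → 0
34: 25 → 1
25: none → 0
Total inversions: 0 + 0 + 0 + 0 + 0 + 1 + 0 = 1

Swaps: 1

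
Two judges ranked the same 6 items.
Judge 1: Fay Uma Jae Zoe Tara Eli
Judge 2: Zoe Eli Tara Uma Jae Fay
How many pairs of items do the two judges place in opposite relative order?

12

Assign each item its position (1..6) in the first ordering, then rewrite the second ordering as that position sequence:
positions: Fay→1, Uma→2, Jae→3, Zoe→4, Tara→5, Eli→6
second ordering as positions: [4, 6, 5, 2, 3, 1]
Discordant pairs = inversions in this position sequence.
4: 2, 3, 1 → 3
6: 5, 2, 3, 1 → 4
5: 2, 3, 1 → 3
2: 1 → 1
3: 1 → 1
1: 0
Total: 3 + 4 + 3 + 1 + 1 + 0 = 12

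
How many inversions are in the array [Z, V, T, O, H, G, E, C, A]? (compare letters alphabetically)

Element-by-element contributions:
Z → V, T, O, H, G, E, C, A → 8
V → T, O, H, G, E, C, A → 7
T → O, H, G, E, C, A → 6
O → H, G, E, C, A → 5
H → G, E, C, A → 4
G → E, C, A → 3
E → C, A → 2
C → A → 1
A → none → 0
Sum: 8 + 7 + 6 + 5 + 4 + 3 + 2 + 1 + 0 = 36

36 inversions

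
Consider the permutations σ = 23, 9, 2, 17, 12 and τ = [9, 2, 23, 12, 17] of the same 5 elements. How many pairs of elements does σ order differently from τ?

3 discordant pairs

Assign each item its position (1..5) in the first ordering, then rewrite the second ordering as that position sequence:
positions: 23→1, 9→2, 2→3, 17→4, 12→5
second ordering as positions: [2, 3, 1, 5, 4]
Discordant pairs = inversions in this position sequence.
2: 1 → 1
3: 1 → 1
1: 0
5: 4 → 1
4: 0
Total: 1 + 1 + 0 + 1 + 0 = 3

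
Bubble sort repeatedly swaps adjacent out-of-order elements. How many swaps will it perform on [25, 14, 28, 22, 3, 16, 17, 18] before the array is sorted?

The minimum number of adjacent swaps to sort an array equals its inversion count, since every such swap removes exactly one inversion.
Count inversions — for each element, later elements that are smaller:
25: 14, 22, 3, 16, 17, 18 → 6
14: 3 → 1
28: 22, 3, 16, 17, 18 → 5
22: 3, 16, 17, 18 → 4
3: none → 0
16: none → 0
17: none → 0
18: none → 0
Total inversions: 6 + 1 + 5 + 4 + 0 + 0 + 0 + 0 = 16

Adjacent swaps: 16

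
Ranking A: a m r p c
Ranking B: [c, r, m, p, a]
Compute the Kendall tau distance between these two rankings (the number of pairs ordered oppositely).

There are 8 discordant pairs.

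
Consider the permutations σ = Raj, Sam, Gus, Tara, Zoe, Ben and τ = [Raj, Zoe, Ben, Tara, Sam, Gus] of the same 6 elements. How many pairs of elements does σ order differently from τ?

Assign each item its position (1..6) in the first ordering, then rewrite the second ordering as that position sequence:
positions: Raj→1, Sam→2, Gus→3, Tara→4, Zoe→5, Ben→6
second ordering as positions: [1, 5, 6, 4, 2, 3]
Discordant pairs = inversions in this position sequence.
1: 0
5: 4, 2, 3 → 3
6: 4, 2, 3 → 3
4: 2, 3 → 2
2: 0
3: 0
Total: 0 + 3 + 3 + 2 + 0 + 0 = 8

8 discordant pairs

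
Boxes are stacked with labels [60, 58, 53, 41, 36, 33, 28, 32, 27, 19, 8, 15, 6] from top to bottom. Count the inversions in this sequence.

For each element, count later entries that are smaller:
60 → 58, 53, 41, 36, 33, 28, 32, 27, 19, 8, 15, 6 → 12
58 → 53, 41, 36, 33, 28, 32, 27, 19, 8, 15, 6 → 11
53 → 41, 36, 33, 28, 32, 27, 19, 8, 15, 6 → 10
41 → 36, 33, 28, 32, 27, 19, 8, 15, 6 → 9
36 → 33, 28, 32, 27, 19, 8, 15, 6 → 8
33 → 28, 32, 27, 19, 8, 15, 6 → 7
28 → 27, 19, 8, 15, 6 → 5
32 → 27, 19, 8, 15, 6 → 5
27 → 19, 8, 15, 6 → 4
19 → 8, 15, 6 → 3
8 → 6 → 1
15 → 6 → 1
6 → none → 0
Sum: 12 + 11 + 10 + 9 + 8 + 7 + 5 + 5 + 4 + 3 + 1 + 1 + 0 = 76

Inversions: 76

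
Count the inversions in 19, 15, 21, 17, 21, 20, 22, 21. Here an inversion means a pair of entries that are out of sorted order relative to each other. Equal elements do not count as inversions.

Element-by-element contributions:
19: 2
15: 0
21: 2
17: 0
21: 1
20: 0
22: 1
21: 0
Sum: 2 + 0 + 2 + 0 + 1 + 0 + 1 + 0 = 6

6 inversions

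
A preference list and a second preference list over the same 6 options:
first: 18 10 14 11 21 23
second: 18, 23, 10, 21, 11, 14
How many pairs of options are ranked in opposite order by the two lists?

7 pairs

Assign each item its position (1..6) in the first ordering, then rewrite the second ordering as that position sequence:
positions: 18→1, 10→2, 14→3, 11→4, 21→5, 23→6
second ordering as positions: [1, 6, 2, 5, 4, 3]
Discordant pairs = inversions in this position sequence.
1: 0
6: 2, 5, 4, 3 → 4
2: 0
5: 4, 3 → 2
4: 3 → 1
3: 0
Total: 0 + 4 + 0 + 2 + 1 + 0 = 7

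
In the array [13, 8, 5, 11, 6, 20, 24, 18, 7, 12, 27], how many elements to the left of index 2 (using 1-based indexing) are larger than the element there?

The element at index 2 is 8.
Elements before it: 13
Those larger than 8: 13

1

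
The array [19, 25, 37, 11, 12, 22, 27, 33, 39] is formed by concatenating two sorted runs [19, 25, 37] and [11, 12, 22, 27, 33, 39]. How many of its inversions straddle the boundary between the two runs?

10 cross-inversions

Take each right-half value and tally the left-half values above it:
r = 11: 19, 25, 37 → 3
r = 12: 19, 25, 37 → 3
r = 22: 25, 37 → 2
r = 27: 37 → 1
r = 33: 37 → 1
r = 39: none → 0
Cross-inversions: 3 + 3 + 2 + 1 + 1 + 0 = 10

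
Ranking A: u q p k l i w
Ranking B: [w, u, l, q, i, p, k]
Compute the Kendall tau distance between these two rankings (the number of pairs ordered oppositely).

Assign each item its position (1..7) in the first ordering, then rewrite the second ordering as that position sequence:
positions: u→1, q→2, p→3, k→4, l→5, i→6, w→7
second ordering as positions: [7, 1, 5, 2, 6, 3, 4]
Discordant pairs = inversions in this position sequence.
7: 1, 5, 2, 6, 3, 4 → 6
1: 0
5: 2, 3, 4 → 3
2: 0
6: 3, 4 → 2
3: 0
4: 0
Total: 6 + 0 + 3 + 0 + 2 + 0 + 0 = 11

11 discordant pairs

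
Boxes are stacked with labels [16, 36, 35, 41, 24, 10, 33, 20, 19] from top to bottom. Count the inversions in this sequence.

23 out-of-order pairs

Count, for each position, how many later elements it exceeds:
16 → 10 → 1
36 → 35, 24, 10, 33, 20, 19 → 6
35 → 24, 10, 33, 20, 19 → 5
41 → 24, 10, 33, 20, 19 → 5
24 → 10, 20, 19 → 3
10 → none → 0
33 → 20, 19 → 2
20 → 19 → 1
19 → none → 0
Sum: 1 + 6 + 5 + 5 + 3 + 0 + 2 + 1 + 0 = 23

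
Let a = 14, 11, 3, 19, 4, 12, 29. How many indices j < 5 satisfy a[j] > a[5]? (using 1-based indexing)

3

The element at index 5 is 4.
Elements before it: 14, 11, 3, 19
Those larger than 4: 14, 11, 19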